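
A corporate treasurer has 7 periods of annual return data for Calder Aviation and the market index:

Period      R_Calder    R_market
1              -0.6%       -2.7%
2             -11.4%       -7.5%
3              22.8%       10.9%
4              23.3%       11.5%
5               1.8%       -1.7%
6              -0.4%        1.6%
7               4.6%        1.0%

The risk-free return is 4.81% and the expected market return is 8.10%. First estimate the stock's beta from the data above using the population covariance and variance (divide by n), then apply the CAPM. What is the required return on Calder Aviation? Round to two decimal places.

10.68%

Mean R_i = (-0.6 − 11.4 + 22.8 + 23.3 + 1.8 − 0.4 + 4.6) / 7 = 5.7286%
Mean R_m = (-2.7 − 7.5 + 10.9 + 11.5 − 1.7 + 1.6 + 1.0) / 7 = 1.8714%
Σ(R_i − R̄_i)(R_m − R̄_m) = 529.4457  ⇒  Cov = 529.4457 / 7 = 75.6351
Σ(R_m − R̄_m)² = 296.5343  ⇒  Var(R_m) = 296.5343 / 7 = 42.3620
β = Cov / Var(R_m) = 75.6351 / 42.3620 = 1.7854
MRP = 8.10% − 4.81% = 3.29%
E(R) = R_f + β × MRP = 4.81% + 1.7854 × 3.29% = 10.68%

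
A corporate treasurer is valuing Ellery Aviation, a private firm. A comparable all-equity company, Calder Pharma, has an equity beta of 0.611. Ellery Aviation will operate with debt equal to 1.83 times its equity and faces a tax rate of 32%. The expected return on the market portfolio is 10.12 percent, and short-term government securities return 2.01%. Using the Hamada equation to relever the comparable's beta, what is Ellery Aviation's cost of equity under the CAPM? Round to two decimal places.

β_L = β_U × [1 + (1 − t)(D/E)] = 0.611 × [1 + (1 − 0.32) × 1.83]
    = 0.611 × [1 + 0.68 × 1.83] = 0.611 × 2.2444 = 1.3713
MRP = 10.12% − 2.01% = 8.11%
E(R) = R_f + β_L × MRP = 2.01% + 1.3713 × 8.11% = 13.13%

13.13%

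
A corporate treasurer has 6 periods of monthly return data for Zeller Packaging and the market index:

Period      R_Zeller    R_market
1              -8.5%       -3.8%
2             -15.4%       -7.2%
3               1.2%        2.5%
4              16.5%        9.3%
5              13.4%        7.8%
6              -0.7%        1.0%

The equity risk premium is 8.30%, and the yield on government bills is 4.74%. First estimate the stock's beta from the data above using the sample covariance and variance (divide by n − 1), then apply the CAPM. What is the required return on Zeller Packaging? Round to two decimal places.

Mean R_i = (-8.5 − 15.4 + 1.2 + 16.5 + 13.4 − 0.7) / 6 = 1.0833%
Mean R_m = (-3.8 − 7.2 + 2.5 + 9.3 + 7.8 + 1.0) / 6 = 1.6000%
Σ(R_i − R̄_i)(R_m − R̄_m) = 393.0500  ⇒  Cov = 393.0500 / 5 = 78.6100
Σ(R_m − R̄_m)² = 205.5000  ⇒  Var(R_m) = 205.5000 / 5 = 41.1000
β = Cov / Var(R_m) = 78.6100 / 41.1000 = 1.9127
E(R) = R_f + β × MRP = 4.74% + 1.9127 × 8.30% = 20.62%

20.62%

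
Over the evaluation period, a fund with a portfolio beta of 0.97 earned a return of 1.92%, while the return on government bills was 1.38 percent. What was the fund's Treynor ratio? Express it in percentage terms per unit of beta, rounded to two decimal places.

0.56%

Treynor = (R_P − R_f) / β_P = (1.92% − 1.38%) / 0.9700 = 0.54% / 0.9700 = 0.56%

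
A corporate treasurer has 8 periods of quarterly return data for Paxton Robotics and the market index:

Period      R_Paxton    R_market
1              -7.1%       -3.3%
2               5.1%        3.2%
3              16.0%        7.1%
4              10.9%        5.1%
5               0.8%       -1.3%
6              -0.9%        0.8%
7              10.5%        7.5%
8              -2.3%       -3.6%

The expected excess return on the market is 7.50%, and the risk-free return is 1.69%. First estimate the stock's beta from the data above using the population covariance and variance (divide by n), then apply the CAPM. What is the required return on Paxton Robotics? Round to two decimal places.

14.11%

Mean R_i = (-7.1 + 5.1 + 16.0 + 10.9 + 0.8 − 0.9 + 10.5 − 2.3) / 8 = 4.1250%
Mean R_m = (-3.3 + 3.2 + 7.1 + 5.1 − 1.3 + 0.8 + 7.5 − 3.6) / 8 = 1.9375%
Σ(R_i − R̄_i)(R_m − R̄_m) = 230.2725  ⇒  Cov = 230.2725 / 8 = 28.7841
Σ(R_m − R̄_m)² = 139.0588  ⇒  Var(R_m) = 139.0588 / 8 = 17.3824
β = Cov / Var(R_m) = 28.7841 / 17.3824 = 1.6559
E(R) = R_f + β × MRP = 1.69% + 1.6559 × 7.50% = 14.11%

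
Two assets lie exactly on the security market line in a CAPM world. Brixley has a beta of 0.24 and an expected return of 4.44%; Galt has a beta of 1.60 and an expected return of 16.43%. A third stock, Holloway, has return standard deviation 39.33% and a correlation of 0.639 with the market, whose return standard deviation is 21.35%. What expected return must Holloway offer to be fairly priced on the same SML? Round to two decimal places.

MRP = (16.43% − 4.44%) / (1.60 − 0.24) = 8.8162%
R_f = 4.44% − 0.24 × 8.8162% = 2.3241%
β_Holloway = ρ·σ_i/σ_m = 0.639 × 39.33 / 21.35 = 1.1771
E(R_Holloway) = R_f + β × MRP = 2.3241% + 1.1771 × 8.8162% = 12.70%

12.70%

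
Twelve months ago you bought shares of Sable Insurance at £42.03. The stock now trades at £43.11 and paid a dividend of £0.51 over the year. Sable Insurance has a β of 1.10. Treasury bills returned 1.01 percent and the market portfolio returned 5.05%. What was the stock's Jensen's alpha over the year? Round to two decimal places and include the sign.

-1.67%

Realised HPR = (P1 + D1 − P0) / P0 = (43.11 + 0.51 − 42.03) / 42.03 = 1.59 / 42.03 = 3.7830%
MRP = 5.05% − 1.01% = 4.04%
CAPM required = R_f + β·MRP = 1.01% + 1.10 × 4.04% = 5.4540%
α = realised − required = 3.7830% − 5.4540% = -1.67%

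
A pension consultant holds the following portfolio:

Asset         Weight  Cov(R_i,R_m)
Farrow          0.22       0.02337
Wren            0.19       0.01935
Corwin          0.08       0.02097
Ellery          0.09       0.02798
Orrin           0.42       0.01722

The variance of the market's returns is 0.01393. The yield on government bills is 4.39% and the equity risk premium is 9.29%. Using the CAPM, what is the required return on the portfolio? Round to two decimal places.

17.89%

β_Farrow = 0.02337 / 0.01393 = 1.6777
β_Wren = 0.01935 / 0.01393 = 1.3891
β_Corwin = 0.02097 / 0.01393 = 1.5054
β_Ellery = 0.02798 / 0.01393 = 2.0086
β_Orrin = 0.01722 / 0.01393 = 1.2362
β_P = Σ w_i β_i = 0.22×1.6777 + 0.19×1.3891 + 0.08×1.5054 + 0.09×2.0086 + 0.42×1.2362 = 1.4534
E(R_P) = R_f + β_P × MRP = 4.39% + 1.4534 × 9.29% = 17.89%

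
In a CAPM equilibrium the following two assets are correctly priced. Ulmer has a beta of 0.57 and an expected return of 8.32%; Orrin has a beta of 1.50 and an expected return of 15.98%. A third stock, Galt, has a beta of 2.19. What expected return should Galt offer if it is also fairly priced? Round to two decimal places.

MRP (SML slope) = (15.98% − 8.32%) / (1.50 − 0.57) = 7.66% / 0.93 = 8.2366%
R_f (intercept) = 8.32% − 0.57 × 8.2366% = 3.6251%
E(R_Galt) = R_f + β × MRP = 3.6251% + 2.19 × 8.2366% = 21.66%

21.66%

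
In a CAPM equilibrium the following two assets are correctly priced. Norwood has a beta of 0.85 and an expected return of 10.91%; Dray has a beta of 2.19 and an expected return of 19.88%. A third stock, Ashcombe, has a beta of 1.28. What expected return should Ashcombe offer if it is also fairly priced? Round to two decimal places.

13.79%

MRP (SML slope) = (19.88% − 10.91%) / (2.19 − 0.85) = 8.97% / 1.34 = 6.6940%
R_f (intercept) = 10.91% − 0.85 × 6.6940% = 5.2201%
E(R_Ashcombe) = R_f + β × MRP = 5.2201% + 1.28 × 6.6940% = 13.79%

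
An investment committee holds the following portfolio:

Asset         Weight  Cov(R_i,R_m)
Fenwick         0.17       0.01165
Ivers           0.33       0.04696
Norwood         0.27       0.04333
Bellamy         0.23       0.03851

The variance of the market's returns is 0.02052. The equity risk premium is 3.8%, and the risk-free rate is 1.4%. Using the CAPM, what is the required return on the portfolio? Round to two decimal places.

8.44%

β_Fenwick = 0.01165 / 0.02052 = 0.5677
β_Ivers = 0.04696 / 0.02052 = 2.2885
β_Norwood = 0.04333 / 0.02052 = 2.1116
β_Bellamy = 0.03851 / 0.02052 = 1.8767
β_P = Σ w_i β_i = 0.17×0.5677 + 0.33×2.2885 + 0.27×2.1116 + 0.23×1.8767 = 1.8535
E(R_P) = R_f + β_P × MRP = 1.4% + 1.8535 × 3.8% = 8.44%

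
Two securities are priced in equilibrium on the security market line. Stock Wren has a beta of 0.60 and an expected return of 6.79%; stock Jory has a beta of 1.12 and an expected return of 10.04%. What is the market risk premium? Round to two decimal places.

Both satisfy E(R) = R_f + β·MRP, so the slope of the SML is
MRP = (10.04% − 6.79%) / (1.12 − 0.60) = 3.25% / 0.52 = 6.2500%

6.25%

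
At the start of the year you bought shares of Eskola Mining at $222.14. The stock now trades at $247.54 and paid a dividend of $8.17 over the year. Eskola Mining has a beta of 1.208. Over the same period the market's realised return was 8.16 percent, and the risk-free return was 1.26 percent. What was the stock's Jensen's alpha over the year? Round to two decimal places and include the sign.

Realised HPR = (P1 + D1 − P0) / P0 = (247.54 + 8.17 − 222.14) / 222.14 = 33.57 / 222.14 = 15.1121%
MRP = 8.16% − 1.26% = 6.90%
CAPM required = R_f + β·MRP = 1.26% + 1.208 × 6.90% = 9.59520%
α = realised − required = 15.1121% − 9.59520% = +5.52%

+5.52%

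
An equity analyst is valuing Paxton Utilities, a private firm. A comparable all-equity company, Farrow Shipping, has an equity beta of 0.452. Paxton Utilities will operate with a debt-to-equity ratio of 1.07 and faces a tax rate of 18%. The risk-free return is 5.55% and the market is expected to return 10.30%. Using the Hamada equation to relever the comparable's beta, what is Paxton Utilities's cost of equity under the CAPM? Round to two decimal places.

9.58%

β_L = β_U × [1 + (1 − t)(D/E)] = 0.452 × [1 + (1 − 0.18) × 1.07]
    = 0.452 × [1 + 0.82 × 1.07] = 0.452 × 1.8774 = 0.8486
MRP = 10.30% − 5.55% = 4.75%
E(R) = R_f + β_L × MRP = 5.55% + 0.8486 × 4.75% = 9.58%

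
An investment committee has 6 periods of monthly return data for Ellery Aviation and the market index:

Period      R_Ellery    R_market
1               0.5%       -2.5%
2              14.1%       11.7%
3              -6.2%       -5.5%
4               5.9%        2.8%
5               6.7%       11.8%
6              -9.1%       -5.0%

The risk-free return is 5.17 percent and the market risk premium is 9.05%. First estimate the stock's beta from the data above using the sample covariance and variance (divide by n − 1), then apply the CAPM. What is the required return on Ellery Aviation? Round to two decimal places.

14.12%

Mean R_i = (0.5 + 14.1 − 6.2 + 5.9 + 6.7 − 9.1) / 6 = 1.9833%
Mean R_m = (-2.5 + 11.7 − 5.5 + 2.8 + 11.8 − 5.0) / 6 = 2.2167%
Σ(R_i − R̄_i)(R_m − R̄_m) = 312.5217  ⇒  Cov = 312.5217 / 5 = 62.5043
Σ(R_m − R̄_m)² = 315.9883  ⇒  Var(R_m) = 315.9883 / 5 = 63.1977
β = Cov / Var(R_m) = 62.5043 / 63.1977 = 0.9890
E(R) = R_f + β × MRP = 5.17% + 0.9890 × 9.05% = 14.12%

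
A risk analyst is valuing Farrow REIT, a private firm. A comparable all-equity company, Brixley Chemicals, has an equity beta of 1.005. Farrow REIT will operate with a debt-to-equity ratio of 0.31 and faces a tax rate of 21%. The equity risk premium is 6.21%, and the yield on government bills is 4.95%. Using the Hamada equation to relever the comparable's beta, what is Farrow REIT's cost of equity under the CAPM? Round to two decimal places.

12.72%

β_L = β_U × [1 + (1 − t)(D/E)] = 1.005 × [1 + (1 − 0.21) × 0.31]
    = 1.005 × [1 + 0.79 × 0.31] = 1.005 × 1.2449 = 1.2511
E(R) = R_f + β_L × MRP = 4.95% + 1.2511 × 6.21% = 12.72%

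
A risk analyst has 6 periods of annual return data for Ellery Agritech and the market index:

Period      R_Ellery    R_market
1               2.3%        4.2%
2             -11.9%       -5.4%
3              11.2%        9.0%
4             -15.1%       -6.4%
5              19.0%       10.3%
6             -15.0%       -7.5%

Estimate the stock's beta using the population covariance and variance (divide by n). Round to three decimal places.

Mean R_i = (2.3 − 11.9 + 11.2 − 15.1 + 19.0 − 15.0) / 6 = -1.5833%
Mean R_m = (4.2 − 5.4 + 9.0 − 6.4 + 10.3 − 7.5) / 6 = 0.7000%
Σ(R_i − R̄_i)(R_m − R̄_m) = 586.2100  ⇒  Cov = 586.2100 / 6 = 97.7017
Σ(R_m − R̄_m)² = 328.1600  ⇒  Var(R_m) = 328.1600 / 6 = 54.6933
β = Cov / Var(R_m) = 97.7017 / 54.6933 = 1.7864

1.786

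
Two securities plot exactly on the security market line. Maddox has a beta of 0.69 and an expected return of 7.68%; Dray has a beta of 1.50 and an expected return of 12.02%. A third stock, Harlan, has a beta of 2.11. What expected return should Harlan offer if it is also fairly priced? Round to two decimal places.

15.29%

MRP (SML slope) = (12.02% − 7.68%) / (1.50 − 0.69) = 4.34% / 0.81 = 5.3580%
R_f (intercept) = 7.68% − 0.69 × 5.3580% = 3.9830%
E(R_Harlan) = R_f + β × MRP = 3.9830% + 2.11 × 5.3580% = 15.29%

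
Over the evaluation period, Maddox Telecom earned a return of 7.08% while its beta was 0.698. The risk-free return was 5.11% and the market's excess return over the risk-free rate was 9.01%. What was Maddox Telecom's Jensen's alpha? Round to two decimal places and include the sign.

CAPM benchmark = R_f + β(R_m − R_f) = 5.11% + 0.698 × 9.01% = 11.39898%
α = actual − benchmark = 7.08% − 11.39898% = -4.32%

-4.32%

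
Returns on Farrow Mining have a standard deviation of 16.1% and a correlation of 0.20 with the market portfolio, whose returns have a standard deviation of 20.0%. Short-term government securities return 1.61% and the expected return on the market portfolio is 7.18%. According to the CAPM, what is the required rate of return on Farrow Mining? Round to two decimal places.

2.51%

β = ρ × σ_i / σ_m = 0.20 × 16.1% / 20.0% = 0.1610
MRP = 7.18% − 1.61% = 5.57%
E(R) = 1.61% + 0.1610 × 5.57% = 2.51%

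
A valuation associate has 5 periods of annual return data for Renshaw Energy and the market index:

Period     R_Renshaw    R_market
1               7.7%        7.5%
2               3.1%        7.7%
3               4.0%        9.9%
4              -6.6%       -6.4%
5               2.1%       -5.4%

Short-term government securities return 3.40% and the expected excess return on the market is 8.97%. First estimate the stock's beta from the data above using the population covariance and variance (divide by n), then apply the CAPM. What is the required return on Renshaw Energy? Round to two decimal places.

Mean R_i = (7.7 + 3.1 + 4.0 − 6.6 + 2.1) / 5 = 2.0600%
Mean R_m = (7.5 + 7.7 + 9.9 − 6.4 − 5.4) / 5 = 2.6600%
Σ(R_i − R̄_i)(R_m − R̄_m) = 124.7220  ⇒  Cov = 124.7220 / 5 = 24.9444
Σ(R_m − R̄_m)² = 248.2920  ⇒  Var(R_m) = 248.2920 / 5 = 49.6584
β = Cov / Var(R_m) = 24.9444 / 49.6584 = 0.5023
E(R) = R_f + β × MRP = 3.40% + 0.5023 × 8.97% = 7.91%

7.91%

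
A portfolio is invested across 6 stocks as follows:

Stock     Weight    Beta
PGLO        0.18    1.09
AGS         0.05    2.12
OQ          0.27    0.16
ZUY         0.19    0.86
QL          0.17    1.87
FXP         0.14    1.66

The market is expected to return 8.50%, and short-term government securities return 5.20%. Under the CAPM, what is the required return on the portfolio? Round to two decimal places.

8.70%

β_P = Σ w_i β_i = 0.18×1.09 + 0.05×2.12 + 0.27×0.16 + 0.19×0.86 + 0.17×1.87 + 0.14×1.66 = 1.0591
MRP = 8.50% − 5.20% = 3.30%
E(R_P) = R_f + β_P × MRP = 5.20% + 1.0591 × 3.30% = 8.70%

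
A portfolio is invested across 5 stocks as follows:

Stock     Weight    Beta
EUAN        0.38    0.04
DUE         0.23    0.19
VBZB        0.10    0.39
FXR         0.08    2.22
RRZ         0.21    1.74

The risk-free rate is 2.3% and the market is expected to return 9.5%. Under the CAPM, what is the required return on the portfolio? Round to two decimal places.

6.91%

β_P = Σ w_i β_i = 0.38×0.04 + 0.23×0.19 + 0.10×0.39 + 0.08×2.22 + 0.21×1.74 = 0.6409
MRP = 9.5% − 2.3% = 7.20%
E(R_P) = R_f + β_P × MRP = 2.3% + 0.6409 × 7.2% = 6.91%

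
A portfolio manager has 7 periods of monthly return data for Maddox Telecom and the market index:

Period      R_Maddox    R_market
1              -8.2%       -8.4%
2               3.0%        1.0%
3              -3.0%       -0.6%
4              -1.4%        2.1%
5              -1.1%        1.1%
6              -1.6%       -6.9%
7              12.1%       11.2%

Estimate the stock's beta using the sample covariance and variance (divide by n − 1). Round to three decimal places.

Mean R_i = (-8.2 + 3.0 − 3.0 − 1.4 − 1.1 − 1.6 + 12.1) / 7 = -0.0286%
Mean R_m = (-8.4 + 1.0 − 0.6 + 2.1 + 1.1 − 6.9 + 11.2) / 7 = -0.0714%
Σ(R_i − R̄_i)(R_m − R̄_m) = 216.0757  ⇒  Cov = 216.0757 / 6 = 36.0126
Σ(R_m − R̄_m)² = 250.5543  ⇒  Var(R_m) = 250.5543 / 6 = 41.7591
β = Cov / Var(R_m) = 36.0126 / 41.7591 = 0.8624

0.862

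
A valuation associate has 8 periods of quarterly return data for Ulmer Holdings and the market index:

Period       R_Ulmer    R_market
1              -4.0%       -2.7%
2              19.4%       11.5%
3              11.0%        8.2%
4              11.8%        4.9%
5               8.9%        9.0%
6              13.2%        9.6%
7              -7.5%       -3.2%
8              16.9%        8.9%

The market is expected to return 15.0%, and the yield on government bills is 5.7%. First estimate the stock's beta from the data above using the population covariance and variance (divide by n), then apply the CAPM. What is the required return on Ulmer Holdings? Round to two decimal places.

Mean R_i = (-4.0 + 19.4 + 11.0 + 11.8 + 8.9 + 13.2 − 7.5 + 16.9) / 8 = 8.7125%
Mean R_m = (-2.7 + 11.5 + 8.2 + 4.9 + 9.0 + 9.6 − 3.2 + 8.9) / 8 = 5.7750%
Σ(R_i − R̄_i)(R_m − R̄_m) = 360.6325  ⇒  Cov = 360.6325 / 8 = 45.0791
Σ(R_m − R̄_m)² = 226.5950  ⇒  Var(R_m) = 226.5950 / 8 = 28.3244
β = Cov / Var(R_m) = 45.0791 / 28.3244 = 1.5915
MRP = 15.0% − 5.7% = 9.30%
E(R) = R_f + β × MRP = 5.7% + 1.5915 × 9.3% = 20.50%

20.50%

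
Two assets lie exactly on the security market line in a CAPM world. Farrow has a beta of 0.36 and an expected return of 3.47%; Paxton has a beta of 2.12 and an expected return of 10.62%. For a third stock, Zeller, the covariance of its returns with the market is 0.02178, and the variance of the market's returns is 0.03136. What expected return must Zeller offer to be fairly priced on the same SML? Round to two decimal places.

4.83%

MRP = (10.62% − 3.47%) / (2.12 − 0.36) = 4.0625%
R_f = 3.47% − 0.36 × 4.0625% = 2.0075%
β_Zeller = Cov / Var(R_m) = 0.02178 / 0.03136 = 0.6945
E(R_Zeller) = R_f + β × MRP = 2.0075% + 0.6945 × 4.0625% = 4.83%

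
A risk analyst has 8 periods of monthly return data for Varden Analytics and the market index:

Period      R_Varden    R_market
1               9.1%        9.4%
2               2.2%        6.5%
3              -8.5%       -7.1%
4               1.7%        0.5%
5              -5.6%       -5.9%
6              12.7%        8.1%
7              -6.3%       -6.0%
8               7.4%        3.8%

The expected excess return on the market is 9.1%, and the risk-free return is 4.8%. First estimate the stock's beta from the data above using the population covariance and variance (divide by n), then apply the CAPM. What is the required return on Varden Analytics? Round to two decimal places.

Mean R_i = (9.1 + 2.2 − 8.5 + 1.7 − 5.6 + 12.7 − 6.3 + 7.4) / 8 = 1.5875%
Mean R_m = (9.4 + 6.5 − 7.1 + 0.5 − 5.9 + 8.1 − 6.0 + 3.8) / 8 = 1.1625%
Σ(R_i − R̄_i)(R_m − R̄_m) = 348.1063  ⇒  Cov = 348.1063 / 8 = 43.5133
Σ(R_m − R̄_m)² = 321.3188  ⇒  Var(R_m) = 321.3188 / 8 = 40.1649
β = Cov / Var(R_m) = 43.5133 / 40.1649 = 1.0834
E(R) = R_f + β × MRP = 4.8% + 1.0834 × 9.1% = 14.66%

14.66%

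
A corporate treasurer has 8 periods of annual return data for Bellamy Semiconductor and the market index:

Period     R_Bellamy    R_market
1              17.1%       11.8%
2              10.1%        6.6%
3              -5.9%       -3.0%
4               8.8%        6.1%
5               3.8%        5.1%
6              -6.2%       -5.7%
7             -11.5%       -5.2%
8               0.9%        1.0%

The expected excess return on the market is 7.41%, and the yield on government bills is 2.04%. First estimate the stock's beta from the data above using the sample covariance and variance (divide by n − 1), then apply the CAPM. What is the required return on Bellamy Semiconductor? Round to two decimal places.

13.12%

Mean R_i = (17.1 + 10.1 − 5.9 + 8.8 + 3.8 − 6.2 − 11.5 + 0.9) / 8 = 2.1375%
Mean R_m = (11.8 + 6.6 − 3.0 + 6.1 + 5.1 − 5.7 − 5.2 + 1.0) / 8 = 2.0875%
Σ(R_i − R̄_i)(R_m − R̄_m) = 419.5438  ⇒  Cov = 419.5438 / 7 = 59.9348
Σ(R_m − R̄_m)² = 280.6888  ⇒  Var(R_m) = 280.6888 / 7 = 40.0984
β = Cov / Var(R_m) = 59.9348 / 40.0984 = 1.4947
E(R) = R_f + β × MRP = 2.04% + 1.4947 × 7.41% = 13.12%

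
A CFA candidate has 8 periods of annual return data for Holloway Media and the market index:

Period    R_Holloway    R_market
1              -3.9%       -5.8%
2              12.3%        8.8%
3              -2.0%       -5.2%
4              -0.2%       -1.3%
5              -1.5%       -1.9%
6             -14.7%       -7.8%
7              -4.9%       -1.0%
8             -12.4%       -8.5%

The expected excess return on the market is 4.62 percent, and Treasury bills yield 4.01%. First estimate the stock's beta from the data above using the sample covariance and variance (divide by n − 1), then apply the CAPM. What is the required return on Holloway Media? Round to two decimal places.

Mean R_i = (-3.9 + 12.3 − 2.0 − 0.2 − 1.5 − 14.7 − 4.9 − 12.4) / 8 = -3.4125%
Mean R_m = (-5.8 + 8.8 − 5.2 − 1.3 − 1.9 − 7.8 − 1.0 − 8.5) / 8 = -2.8375%
Σ(R_i − R̄_i)(R_m − R̄_m) = 291.8663  ⇒  Cov = 291.8663 / 7 = 41.6952
Σ(R_m − R̄_m)² = 213.0988  ⇒  Var(R_m) = 213.0988 / 7 = 30.4427
β = Cov / Var(R_m) = 41.6952 / 30.4427 = 1.3696
E(R) = R_f + β × MRP = 4.01% + 1.3696 × 4.62% = 10.34%

10.34%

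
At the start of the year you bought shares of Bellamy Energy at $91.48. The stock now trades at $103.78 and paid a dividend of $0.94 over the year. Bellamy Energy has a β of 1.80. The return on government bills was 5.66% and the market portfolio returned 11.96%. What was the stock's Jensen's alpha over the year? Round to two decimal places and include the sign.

Realised HPR = (P1 + D1 − P0) / P0 = (103.78 + 0.94 − 91.48) / 91.48 = 13.24 / 91.48 = 14.4731%
MRP = 11.96% − 5.66% = 6.30%
CAPM required = R_f + β·MRP = 5.66% + 1.80 × 6.30% = 17.0000%
α = realised − required = 14.4731% − 17.0000% = -2.53%

-2.53%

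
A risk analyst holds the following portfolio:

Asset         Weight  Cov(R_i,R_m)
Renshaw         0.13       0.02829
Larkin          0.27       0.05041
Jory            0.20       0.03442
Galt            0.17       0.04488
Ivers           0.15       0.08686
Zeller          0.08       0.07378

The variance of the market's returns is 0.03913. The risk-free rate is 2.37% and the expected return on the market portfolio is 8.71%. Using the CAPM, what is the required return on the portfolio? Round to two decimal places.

10.59%

β_Renshaw = 0.02829 / 0.03913 = 0.7230
β_Larkin = 0.05041 / 0.03913 = 1.2883
β_Jory = 0.03442 / 0.03913 = 0.8796
β_Galt = 0.04488 / 0.03913 = 1.1469
β_Ivers = 0.08686 / 0.03913 = 2.2198
β_Zeller = 0.07378 / 0.03913 = 1.8855
β_P = Σ w_i β_i = 0.13×0.7230 + 0.27×1.2883 + 0.20×0.8796 + 0.17×1.1469 + 0.15×2.2198 + 0.08×1.8855 = 1.2965
MRP = 8.71% − 2.37% = 6.34%
E(R_P) = R_f + β_P × MRP = 2.37% + 1.2965 × 6.34% = 10.59%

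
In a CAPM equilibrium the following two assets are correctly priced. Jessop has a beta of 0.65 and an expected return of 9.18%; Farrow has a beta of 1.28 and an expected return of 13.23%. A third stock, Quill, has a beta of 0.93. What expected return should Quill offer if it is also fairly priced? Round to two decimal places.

10.98%

MRP (SML slope) = (13.23% − 9.18%) / (1.28 − 0.65) = 4.05% / 0.63 = 6.4286%
R_f (intercept) = 9.18% − 0.65 × 6.4286% = 5.0014%
E(R_Quill) = R_f + β × MRP = 5.0014% + 0.93 × 6.4286% = 10.98%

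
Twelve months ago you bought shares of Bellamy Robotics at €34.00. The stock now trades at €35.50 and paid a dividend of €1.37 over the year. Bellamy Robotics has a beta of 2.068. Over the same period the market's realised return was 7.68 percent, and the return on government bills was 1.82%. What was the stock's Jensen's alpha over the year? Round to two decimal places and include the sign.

-5.50%

Realised HPR = (P1 + D1 − P0) / P0 = (35.50 + 1.37 − 34.00) / 34.00 = 2.87 / 34.00 = 8.4412%
MRP = 7.68% − 1.82% = 5.86%
CAPM required = R_f + β·MRP = 1.82% + 2.068 × 5.86% = 13.93848%
α = realised − required = 8.4412% − 13.93848% = -5.50%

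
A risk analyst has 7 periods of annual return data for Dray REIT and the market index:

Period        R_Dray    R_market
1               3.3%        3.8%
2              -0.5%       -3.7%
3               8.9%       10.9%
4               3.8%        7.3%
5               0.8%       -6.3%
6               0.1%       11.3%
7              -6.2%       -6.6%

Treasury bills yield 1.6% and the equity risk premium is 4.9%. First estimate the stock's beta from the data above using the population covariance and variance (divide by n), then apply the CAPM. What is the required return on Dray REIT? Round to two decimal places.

3.60%

Mean R_i = (3.3 − 0.5 + 8.9 + 3.8 + 0.8 + 0.1 − 6.2) / 7 = 1.4571%
Mean R_m = (3.8 − 3.7 + 10.9 + 7.3 − 6.3 + 11.3 − 6.6) / 7 = 2.3857%
Σ(R_i − R̄_i)(R_m − R̄_m) = 151.8157  ⇒  Cov = 151.8157 / 7 = 21.6880
Σ(R_m − R̄_m)² = 371.3286  ⇒  Var(R_m) = 371.3286 / 7 = 53.0469
β = Cov / Var(R_m) = 21.6880 / 53.0469 = 0.4088
E(R) = R_f + β × MRP = 1.6% + 0.4088 × 4.9% = 3.60%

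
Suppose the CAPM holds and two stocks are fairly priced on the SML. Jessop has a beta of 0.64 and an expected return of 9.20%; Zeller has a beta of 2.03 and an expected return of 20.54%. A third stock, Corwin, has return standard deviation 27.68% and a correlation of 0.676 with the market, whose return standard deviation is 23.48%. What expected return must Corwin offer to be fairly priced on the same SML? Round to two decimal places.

MRP = (20.54% − 9.20%) / (2.03 − 0.64) = 8.1583%
R_f = 9.20% − 0.64 × 8.1583% = 3.9787%
β_Corwin = ρ·σ_i/σ_m = 0.676 × 27.68 / 23.48 = 0.7969
E(R_Corwin) = R_f + β × MRP = 3.9787% + 0.7969 × 8.1583% = 10.48%

10.48%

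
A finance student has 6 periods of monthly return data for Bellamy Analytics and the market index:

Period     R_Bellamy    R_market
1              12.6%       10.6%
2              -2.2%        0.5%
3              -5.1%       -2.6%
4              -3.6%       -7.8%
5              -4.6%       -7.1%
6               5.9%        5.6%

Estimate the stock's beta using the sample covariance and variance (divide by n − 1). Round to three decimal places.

Mean R_i = (12.6 − 2.2 − 5.1 − 3.6 − 4.6 + 5.9) / 6 = 0.5000%
Mean R_m = (10.6 + 0.5 − 2.6 − 7.8 − 7.1 + 5.6) / 6 = -0.1333%
Σ(R_i − R̄_i)(R_m − R̄_m) = 239.9000  ⇒  Cov = 239.9000 / 5 = 47.9800
Σ(R_m − R̄_m)² = 261.8733  ⇒  Var(R_m) = 261.8733 / 5 = 52.3747
β = Cov / Var(R_m) = 47.9800 / 52.3747 = 0.9161

0.916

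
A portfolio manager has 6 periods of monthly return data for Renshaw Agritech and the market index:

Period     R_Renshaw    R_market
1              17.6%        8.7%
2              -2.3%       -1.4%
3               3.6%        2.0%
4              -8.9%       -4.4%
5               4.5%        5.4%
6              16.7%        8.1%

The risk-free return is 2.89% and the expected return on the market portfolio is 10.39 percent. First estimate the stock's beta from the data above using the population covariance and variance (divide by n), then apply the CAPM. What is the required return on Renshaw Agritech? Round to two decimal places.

17.24%

Mean R_i = (17.6 − 2.3 + 3.6 − 8.9 + 4.5 + 16.7) / 6 = 5.2000%
Mean R_m = (8.7 − 1.4 + 2.0 − 4.4 + 5.4 + 8.1) / 6 = 3.0667%
Σ(R_i − R̄_i)(R_m − R̄_m) = 266.5900  ⇒  Cov = 266.5900 / 6 = 44.4317
Σ(R_m − R̄_m)² = 139.3533  ⇒  Var(R_m) = 139.3533 / 6 = 23.2256
β = Cov / Var(R_m) = 44.4317 / 23.2256 = 1.9130
MRP = 10.39% − 2.89% = 7.50%
E(R) = R_f + β × MRP = 2.89% + 1.9130 × 7.50% = 17.24%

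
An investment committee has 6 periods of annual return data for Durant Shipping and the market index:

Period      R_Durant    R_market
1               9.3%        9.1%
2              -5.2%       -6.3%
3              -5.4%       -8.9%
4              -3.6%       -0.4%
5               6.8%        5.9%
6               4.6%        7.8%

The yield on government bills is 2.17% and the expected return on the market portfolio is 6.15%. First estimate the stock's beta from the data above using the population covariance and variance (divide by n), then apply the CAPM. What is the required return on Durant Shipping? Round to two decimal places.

5.41%

Mean R_i = (9.3 − 5.2 − 5.4 − 3.6 + 6.8 + 4.6) / 6 = 1.0833%
Mean R_m = (9.1 − 6.3 − 8.9 − 0.4 + 5.9 + 7.8) / 6 = 1.2000%
Σ(R_i − R̄_i)(R_m − R̄_m) = 235.0900  ⇒  Cov = 235.0900 / 6 = 39.1817
Σ(R_m − R̄_m)² = 288.8800  ⇒  Var(R_m) = 288.8800 / 6 = 48.1467
β = Cov / Var(R_m) = 39.1817 / 48.1467 = 0.8138
MRP = 6.15% − 2.17% = 3.98%
E(R) = R_f + β × MRP = 2.17% + 0.8138 × 3.98% = 5.41%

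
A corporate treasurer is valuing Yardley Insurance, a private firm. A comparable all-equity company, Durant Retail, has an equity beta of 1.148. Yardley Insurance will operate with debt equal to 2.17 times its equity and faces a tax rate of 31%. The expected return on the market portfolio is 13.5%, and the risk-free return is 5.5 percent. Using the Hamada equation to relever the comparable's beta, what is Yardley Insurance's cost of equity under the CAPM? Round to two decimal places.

β_L = β_U × [1 + (1 − t)(D/E)] = 1.148 × [1 + (1 − 0.31) × 2.17]
    = 1.148 × [1 + 0.69 × 2.17] = 1.148 × 2.4973 = 2.8669
MRP = 13.5% − 5.5% = 8.00%
E(R) = R_f + β_L × MRP = 5.5% + 2.8669 × 8.0% = 28.44%

28.44%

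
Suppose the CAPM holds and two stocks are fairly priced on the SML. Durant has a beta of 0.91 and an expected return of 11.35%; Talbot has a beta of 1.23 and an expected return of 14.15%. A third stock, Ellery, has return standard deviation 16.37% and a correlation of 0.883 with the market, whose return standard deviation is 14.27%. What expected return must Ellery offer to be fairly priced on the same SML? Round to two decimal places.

MRP = (14.15% − 11.35%) / (1.23 − 0.91) = 8.7500%
R_f = 11.35% − 0.91 × 8.7500% = 3.3875%
β_Ellery = ρ·σ_i/σ_m = 0.883 × 16.37 / 14.27 = 1.0129
E(R_Ellery) = R_f + β × MRP = 3.3875% + 1.0129 × 8.7500% = 12.25%

12.25%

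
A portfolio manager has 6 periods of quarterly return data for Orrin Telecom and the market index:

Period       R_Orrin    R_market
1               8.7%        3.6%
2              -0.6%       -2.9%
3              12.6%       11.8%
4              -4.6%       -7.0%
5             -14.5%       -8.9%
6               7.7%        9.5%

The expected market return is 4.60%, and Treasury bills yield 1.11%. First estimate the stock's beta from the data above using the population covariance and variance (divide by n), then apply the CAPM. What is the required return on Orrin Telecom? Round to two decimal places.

4.92%

Mean R_i = (8.7 − 0.6 + 12.6 − 4.6 − 14.5 + 7.7) / 6 = 1.5500%
Mean R_m = (3.6 − 2.9 + 11.8 − 7.0 − 8.9 + 9.5) / 6 = 1.0167%
Σ(R_i − R̄_i)(R_m − R̄_m) = 406.6850  ⇒  Cov = 406.6850 / 6 = 67.7808
Σ(R_m − R̄_m)² = 372.8683  ⇒  Var(R_m) = 372.8683 / 6 = 62.1447
β = Cov / Var(R_m) = 67.7808 / 62.1447 = 1.0907
MRP = 4.60% − 1.11% = 3.49%
E(R) = R_f + β × MRP = 1.11% + 1.0907 × 3.49% = 4.92%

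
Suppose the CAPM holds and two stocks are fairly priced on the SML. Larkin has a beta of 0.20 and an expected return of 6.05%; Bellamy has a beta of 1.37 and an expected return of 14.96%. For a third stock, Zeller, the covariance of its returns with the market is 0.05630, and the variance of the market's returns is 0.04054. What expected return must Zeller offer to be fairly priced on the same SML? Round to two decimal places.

15.10%

MRP = (14.96% − 6.05%) / (1.37 − 0.20) = 7.6154%
R_f = 6.05% − 0.20 × 7.6154% = 4.5269%
β_Zeller = Cov / Var(R_m) = 0.05630 / 0.04054 = 1.3888
E(R_Zeller) = R_f + β × MRP = 4.5269% + 1.3888 × 7.6154% = 15.10%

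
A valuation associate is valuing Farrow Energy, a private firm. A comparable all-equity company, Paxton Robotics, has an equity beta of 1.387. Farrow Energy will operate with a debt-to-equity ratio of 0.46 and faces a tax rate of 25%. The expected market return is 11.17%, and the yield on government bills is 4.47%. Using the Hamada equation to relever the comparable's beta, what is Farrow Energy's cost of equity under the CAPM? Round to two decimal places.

16.97%

β_L = β_U × [1 + (1 − t)(D/E)] = 1.387 × [1 + (1 − 0.25) × 0.46]
    = 1.387 × [1 + 0.75 × 0.46] = 1.387 × 1.3450 = 1.8655
MRP = 11.17% − 4.47% = 6.70%
E(R) = R_f + β_L × MRP = 4.47% + 1.8655 × 6.70% = 16.97%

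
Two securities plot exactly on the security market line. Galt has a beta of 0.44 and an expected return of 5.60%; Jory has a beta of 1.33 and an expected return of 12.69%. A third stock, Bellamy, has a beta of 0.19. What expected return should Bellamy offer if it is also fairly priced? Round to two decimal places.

3.61%

MRP (SML slope) = (12.69% − 5.60%) / (1.33 − 0.44) = 7.09% / 0.89 = 7.9663%
R_f (intercept) = 5.60% − 0.44 × 7.9663% = 2.0948%
E(R_Bellamy) = R_f + β × MRP = 2.0948% + 0.19 × 7.9663% = 3.61%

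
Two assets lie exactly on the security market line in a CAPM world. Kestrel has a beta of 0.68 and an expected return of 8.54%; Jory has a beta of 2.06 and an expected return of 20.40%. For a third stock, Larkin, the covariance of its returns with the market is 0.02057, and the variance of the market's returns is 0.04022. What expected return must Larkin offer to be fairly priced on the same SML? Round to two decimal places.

7.09%

MRP = (20.40% − 8.54%) / (2.06 − 0.68) = 8.5942%
R_f = 8.54% − 0.68 × 8.5942% = 2.6959%
β_Larkin = Cov / Var(R_m) = 0.02057 / 0.04022 = 0.5114
E(R_Larkin) = R_f + β × MRP = 2.6959% + 0.5114 × 8.5942% = 7.09%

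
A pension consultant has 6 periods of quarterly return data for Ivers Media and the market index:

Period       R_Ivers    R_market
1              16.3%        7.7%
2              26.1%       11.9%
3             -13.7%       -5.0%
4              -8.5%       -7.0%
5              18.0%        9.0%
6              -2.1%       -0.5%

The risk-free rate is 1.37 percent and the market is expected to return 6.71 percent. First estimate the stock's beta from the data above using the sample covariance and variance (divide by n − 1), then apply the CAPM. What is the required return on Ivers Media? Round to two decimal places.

Mean R_i = (16.3 + 26.1 − 13.7 − 8.5 + 18.0 − 2.1) / 6 = 6.0167%
Mean R_m = (7.7 + 11.9 − 5.0 − 7.0 + 9.0 − 0.5) / 6 = 2.6833%
Σ(R_i − R̄_i)(R_m − R̄_m) = 630.2817  ⇒  Cov = 630.2817 / 5 = 126.0563
Σ(R_m − R̄_m)² = 312.9483  ⇒  Var(R_m) = 312.9483 / 5 = 62.5897
β = Cov / Var(R_m) = 126.0563 / 62.5897 = 2.0140
MRP = 6.71% − 1.37% = 5.34%
E(R) = R_f + β × MRP = 1.37% + 2.0140 × 5.34% = 12.12%

12.12%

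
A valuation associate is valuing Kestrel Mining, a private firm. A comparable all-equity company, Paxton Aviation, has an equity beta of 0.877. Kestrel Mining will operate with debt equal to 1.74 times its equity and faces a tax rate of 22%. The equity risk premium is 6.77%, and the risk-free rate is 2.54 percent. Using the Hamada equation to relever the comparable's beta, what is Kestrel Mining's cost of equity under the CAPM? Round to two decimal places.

β_L = β_U × [1 + (1 − t)(D/E)] = 0.877 × [1 + (1 − 0.22) × 1.74]
    = 0.877 × [1 + 0.78 × 1.74] = 0.877 × 2.3572 = 2.0673
E(R) = R_f + β_L × MRP = 2.54% + 2.0673 × 6.77% = 16.54%

16.54%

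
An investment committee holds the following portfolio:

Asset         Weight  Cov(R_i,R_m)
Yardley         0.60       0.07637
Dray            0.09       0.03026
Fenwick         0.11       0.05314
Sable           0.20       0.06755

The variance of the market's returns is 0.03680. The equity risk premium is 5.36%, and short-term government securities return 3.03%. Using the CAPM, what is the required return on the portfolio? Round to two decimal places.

β_Yardley = 0.07637 / 0.03680 = 2.0753
β_Dray = 0.03026 / 0.03680 = 0.8223
β_Fenwick = 0.05314 / 0.03680 = 1.4440
β_Sable = 0.06755 / 0.03680 = 1.8356
β_P = Σ w_i β_i = 0.60×2.0753 + 0.09×0.8223 + 0.11×1.4440 + 0.20×1.8356 = 1.8451
E(R_P) = R_f + β_P × MRP = 3.03% + 1.8451 × 5.36% = 12.92%

12.92%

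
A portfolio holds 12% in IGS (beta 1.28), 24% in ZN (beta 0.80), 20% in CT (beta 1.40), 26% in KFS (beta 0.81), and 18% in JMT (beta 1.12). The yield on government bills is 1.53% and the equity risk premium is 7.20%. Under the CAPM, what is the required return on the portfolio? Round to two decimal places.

β_P = Σ w_i β_i = 0.12×1.28 + 0.24×0.80 + 0.20×1.40 + 0.26×0.81 + 0.18×1.12 = 1.0378
E(R_P) = R_f + β_P × MRP = 1.53% + 1.0378 × 7.20% = 9.00%

9.00%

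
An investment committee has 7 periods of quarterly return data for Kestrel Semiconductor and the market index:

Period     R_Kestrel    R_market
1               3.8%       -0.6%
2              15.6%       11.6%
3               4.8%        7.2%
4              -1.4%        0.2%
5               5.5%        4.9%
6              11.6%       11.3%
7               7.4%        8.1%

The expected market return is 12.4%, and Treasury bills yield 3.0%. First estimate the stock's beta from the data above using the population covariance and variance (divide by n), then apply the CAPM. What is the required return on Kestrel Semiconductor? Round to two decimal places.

Mean R_i = (3.8 + 15.6 + 4.8 − 1.4 + 5.5 + 11.6 + 7.4) / 7 = 6.7571%
Mean R_m = (-0.6 + 11.6 + 7.2 + 0.2 + 4.9 + 11.3 + 8.1) / 7 = 6.1000%
Σ(R_i − R̄_i)(R_m − R̄_m) = 142.4000  ⇒  Cov = 142.4000 / 7 = 20.3429
Σ(R_m − R̄_m)² = 143.6400  ⇒  Var(R_m) = 143.6400 / 7 = 20.5200
β = Cov / Var(R_m) = 20.3429 / 20.5200 = 0.9914
MRP = 12.4% − 3.0% = 9.40%
E(R) = R_f + β × MRP = 3.0% + 0.9914 × 9.4% = 12.32%

12.32%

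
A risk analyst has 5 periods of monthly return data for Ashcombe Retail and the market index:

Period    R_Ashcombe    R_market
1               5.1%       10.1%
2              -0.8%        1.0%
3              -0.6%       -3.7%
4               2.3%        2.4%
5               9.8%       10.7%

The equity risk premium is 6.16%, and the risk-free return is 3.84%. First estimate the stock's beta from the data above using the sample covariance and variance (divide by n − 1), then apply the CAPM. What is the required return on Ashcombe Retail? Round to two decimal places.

Mean R_i = (5.1 − 0.8 − 0.6 + 2.3 + 9.8) / 5 = 3.1600%
Mean R_m = (10.1 + 1.0 − 3.7 + 2.4 + 10.7) / 5 = 4.1000%
Σ(R_i − R̄_i)(R_m − R̄_m) = 98.5300  ⇒  Cov = 98.5300 / 4 = 24.6325
Σ(R_m − R̄_m)² = 152.9000  ⇒  Var(R_m) = 152.9000 / 4 = 38.2250
β = Cov / Var(R_m) = 24.6325 / 38.2250 = 0.6444
E(R) = R_f + β × MRP = 3.84% + 0.6444 × 6.16% = 7.81%

7.81%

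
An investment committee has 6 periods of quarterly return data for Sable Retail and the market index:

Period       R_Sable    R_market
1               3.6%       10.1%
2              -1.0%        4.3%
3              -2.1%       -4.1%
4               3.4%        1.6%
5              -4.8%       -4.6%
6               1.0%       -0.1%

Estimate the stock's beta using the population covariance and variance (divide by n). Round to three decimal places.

0.446

Mean R_i = (3.6 − 1.0 − 2.1 + 3.4 − 4.8 + 1.0) / 6 = 0.0167%
Mean R_m = (10.1 + 4.3 − 4.1 + 1.6 − 4.6 − 0.1) / 6 = 1.2000%
Σ(R_i − R̄_i)(R_m − R̄_m) = 67.9700  ⇒  Cov = 67.9700 / 6 = 11.3283
Σ(R_m − R̄_m)² = 152.4000  ⇒  Var(R_m) = 152.4000 / 6 = 25.4000
β = Cov / Var(R_m) = 11.3283 / 25.4000 = 0.4460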